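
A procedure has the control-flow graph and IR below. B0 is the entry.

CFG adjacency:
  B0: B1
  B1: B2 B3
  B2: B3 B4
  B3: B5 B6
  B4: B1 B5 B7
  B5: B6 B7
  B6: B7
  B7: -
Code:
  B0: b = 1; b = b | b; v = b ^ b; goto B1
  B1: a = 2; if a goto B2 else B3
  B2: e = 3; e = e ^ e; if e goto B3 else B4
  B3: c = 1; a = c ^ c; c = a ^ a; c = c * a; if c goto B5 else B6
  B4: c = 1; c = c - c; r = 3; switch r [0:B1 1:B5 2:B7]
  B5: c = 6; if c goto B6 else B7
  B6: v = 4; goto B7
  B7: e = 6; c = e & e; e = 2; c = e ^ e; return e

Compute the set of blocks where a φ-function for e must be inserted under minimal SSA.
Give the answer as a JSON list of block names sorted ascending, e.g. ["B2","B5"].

Answer: ["B1", "B3", "B5", "B6", "B7"]

Derivation:
idom tree: B1←B0 B2←B1 B3←B1 B4←B2 B5←B1 B6←B1 B7←B1
Dom∩ at merges:
  B1: preds {B0,B4}: {B0} ∩ {B0,B1,B2,B4} = {B0}; idom=B0
  B3: preds {B1,B2}: {B0,B1} ∩ {B0,B1,B2} = {B0,B1}; idom=B1
  B5: preds {B3,B4}: {B0,B1,B3} ∩ {B0,B1,B2,B4} = {B0,B1}; idom=B1
  B6: preds {B3,B5}: {B0,B1,B3} ∩ {B0,B1,B5} = {B0,B1}; idom=B1
  B7: preds {B4,B5,B6}: {B0,B1,B2,B4} ∩ {B0,B1,B5} ∩ {B0,B1,B6} = {B0,B1}; idom=B1

DF derivation:
  B1←B0: walk · to B0
  B1←B4: walk B4→B2→B1 to B0
  B3←B1: walk · to B1
  B3←B2: walk B2 to B1
  B5←B3: walk B3 to B1
  B5←B4: walk B4→B2 to B1
  B6←B3: walk B3 to B1
  B6←B5: walk B5 to B1
  B7←B4: walk B4→B2 to B1
  B7←B5: walk B5 to B1
  B7←B6: walk B6 to B1
  DF(B0)=∅
  DF(B1)={B1}
  DF(B2)={B1,B3,B5,B7}
  DF(B3)={B5,B6}
  DF(B4)={B1,B5,B7}
  DF(B5)={B6,B7}
  DF(B6)={B7}
  DF(B7)=∅

φ for e: defs {B2,B7}
  DF⁺ = {B1,B3,B5,B6,B7}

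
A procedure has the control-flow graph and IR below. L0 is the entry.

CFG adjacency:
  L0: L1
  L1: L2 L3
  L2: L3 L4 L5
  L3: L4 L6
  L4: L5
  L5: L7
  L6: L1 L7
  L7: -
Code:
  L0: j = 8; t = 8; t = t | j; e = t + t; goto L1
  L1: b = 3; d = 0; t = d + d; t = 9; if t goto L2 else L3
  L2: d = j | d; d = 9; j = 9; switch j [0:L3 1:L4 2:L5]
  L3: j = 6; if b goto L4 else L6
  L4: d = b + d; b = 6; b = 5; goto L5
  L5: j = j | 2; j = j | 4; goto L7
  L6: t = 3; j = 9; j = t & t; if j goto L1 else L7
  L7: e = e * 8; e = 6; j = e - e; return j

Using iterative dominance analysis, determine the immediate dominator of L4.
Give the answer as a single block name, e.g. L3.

idom tree: L1←L0 L2←L1 L3←L1 L4←L1 L5←L1 L6←L3 L7←L1
Join-block Dom:
  L1: preds {L0,L6}: {L0} ∩ {L0,L1,L3,L6} = {L0}; idom=L0
  L3: preds {L1,L2}: {L0,L1} ∩ {L0,L1,L2} = {L0,L1}; idom=L1
  L4: preds {L2,L3}: {L0,L1,L2} ∩ {L0,L1,L3} = {L0,L1}; idom=L1
  L5: preds {L2,L4}: {L0,L1,L2} ∩ {L0,L1,L4} = {L0,L1}; idom=L1
  L7: preds {L5,L6}: {L0,L1,L5} ∩ {L0,L1,L3,L6} = {L0,L1}; idom=L1

idom(L4) = L1

Answer: L1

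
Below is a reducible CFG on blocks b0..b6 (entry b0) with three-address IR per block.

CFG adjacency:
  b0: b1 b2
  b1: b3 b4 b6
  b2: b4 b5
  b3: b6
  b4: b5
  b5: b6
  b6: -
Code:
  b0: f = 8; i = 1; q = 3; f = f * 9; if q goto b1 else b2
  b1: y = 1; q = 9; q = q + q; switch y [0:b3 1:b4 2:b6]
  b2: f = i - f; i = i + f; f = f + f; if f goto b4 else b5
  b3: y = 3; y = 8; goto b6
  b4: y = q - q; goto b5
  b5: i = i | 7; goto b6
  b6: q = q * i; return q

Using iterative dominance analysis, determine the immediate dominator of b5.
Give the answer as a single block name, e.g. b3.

idom tree: b1←b0 b2←b0 b3←b1 b4←b0 b5←b0 b6←b0
Dom∩ at merges:
  b4: preds {b1,b2}: {b0,b1} ∩ {b0,b2} = {b0}; idom=b0
  b5: preds {b2,b4}: {b0,b2} ∩ {b0,b4} = {b0}; idom=b0
  b6: preds {b1,b3,b5}: {b0,b1} ∩ {b0,b1,b3} ∩ {b0,b5} = {b0}; idom=b0

idom(b5) = b0

Answer: b0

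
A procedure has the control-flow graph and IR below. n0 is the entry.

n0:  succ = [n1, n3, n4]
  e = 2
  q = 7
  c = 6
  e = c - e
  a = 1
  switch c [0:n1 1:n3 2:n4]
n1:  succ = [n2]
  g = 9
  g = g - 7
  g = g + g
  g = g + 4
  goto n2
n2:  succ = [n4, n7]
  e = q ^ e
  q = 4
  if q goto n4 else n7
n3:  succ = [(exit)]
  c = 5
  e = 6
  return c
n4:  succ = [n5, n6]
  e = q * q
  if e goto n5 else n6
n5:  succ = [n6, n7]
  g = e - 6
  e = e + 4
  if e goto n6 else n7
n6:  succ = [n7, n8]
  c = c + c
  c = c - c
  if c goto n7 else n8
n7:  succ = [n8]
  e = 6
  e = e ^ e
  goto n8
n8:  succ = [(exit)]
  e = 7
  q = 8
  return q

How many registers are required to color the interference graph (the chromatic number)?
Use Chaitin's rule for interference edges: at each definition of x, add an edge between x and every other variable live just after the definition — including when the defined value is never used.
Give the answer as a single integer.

Answer: 4

Working:
Block summaries:
  n0 def {a,c,e,q} use ∅
  n1 def {g} use ∅
  n2 def {e,q} use {e,q}
  n3 def {c,e} use ∅
  n4 def {e} use {q}
  n5 def {e,g} use {e}
  n6 def {c} use {c}
  n7 def {e} use ∅
  n8 def {e,q} use ∅

Liveness:
  live n0: ∅→{c,e,q}
  live n1: {c,e,q}→{c,e,q}
  live n2: {c,e,q}→{c,q}
  live n3: ∅→∅
  live n4: {c,q}→{c,e}
  live n5: {c,e}→{c}
  live n6: {c}→∅
  live n7: ∅→∅
  live n8: ∅→∅

Conflict graph:
  a↔{c,e,q}
  c↔{a,e,g,q}
  e↔{a,c,g,q}
  g↔{c,e,q}
  q↔{a,c,e,g}

Colouring:
  clique {a,c,e,q} ⇒ need ≥ 4
  4-colouring: r0={c}  r1={e}  r2={q}  r3={a,g}
  χ = 4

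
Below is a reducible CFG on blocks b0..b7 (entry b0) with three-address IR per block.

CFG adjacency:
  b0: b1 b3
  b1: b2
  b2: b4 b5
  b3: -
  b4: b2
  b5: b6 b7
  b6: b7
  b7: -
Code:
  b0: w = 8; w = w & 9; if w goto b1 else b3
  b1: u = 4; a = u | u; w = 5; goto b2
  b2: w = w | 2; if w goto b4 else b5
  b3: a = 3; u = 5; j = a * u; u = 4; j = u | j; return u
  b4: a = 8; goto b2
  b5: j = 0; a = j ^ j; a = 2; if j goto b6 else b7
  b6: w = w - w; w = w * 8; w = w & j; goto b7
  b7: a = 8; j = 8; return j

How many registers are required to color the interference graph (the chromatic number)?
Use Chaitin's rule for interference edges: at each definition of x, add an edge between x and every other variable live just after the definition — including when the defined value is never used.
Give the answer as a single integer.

Answer: 3

Derivation:
def/use:
  b0 def {w} use ∅
  b1 def {a,u,w} use ∅
  b2 def {w} use {w}
  b3 def {a,j,u} use ∅
  b4 def {a} use ∅
  b5 def {a,j} use ∅
  b6 def {w} use {j,w}
  b7 def {a,j} use ∅

Liveness:
  b0: in=∅ out=∅
  b1: in=∅ out={w}
  b2: in={w} out={w}
  b3: in=∅ out=∅
  b4: in={w} out={w}
  b5: in={w} out={j,w}
  b6: in={j,w} out=∅
  b7: in=∅ out=∅

Interfere edges:
  a: {j,u,w}
  j: {a,u,w}
  u: {a,j}
  w: {a,j}

Colouring:
  lower bound: {a,j,u} mutually conflict ⇒ χ ≥ 3
  assign a→R0 j→R1 u→R2 w→R2 — no edge inside a register ⇒ χ ≤ 3
  χ = 3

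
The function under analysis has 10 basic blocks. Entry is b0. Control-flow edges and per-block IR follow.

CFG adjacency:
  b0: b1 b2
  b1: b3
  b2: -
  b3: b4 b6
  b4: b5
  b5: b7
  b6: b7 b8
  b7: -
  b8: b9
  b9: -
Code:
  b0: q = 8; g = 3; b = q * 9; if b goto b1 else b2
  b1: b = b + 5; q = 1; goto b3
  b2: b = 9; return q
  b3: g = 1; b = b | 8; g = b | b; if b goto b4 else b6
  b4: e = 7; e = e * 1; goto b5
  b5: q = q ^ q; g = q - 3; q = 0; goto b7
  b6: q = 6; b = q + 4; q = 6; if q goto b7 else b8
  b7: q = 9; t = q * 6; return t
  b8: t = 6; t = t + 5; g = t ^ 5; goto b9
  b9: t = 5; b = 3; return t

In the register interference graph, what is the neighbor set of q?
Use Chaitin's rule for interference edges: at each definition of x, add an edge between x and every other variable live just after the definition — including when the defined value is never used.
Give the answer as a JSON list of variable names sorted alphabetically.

Answer: ["b", "e", "g"]

Derivation:
Block summaries:
  b0: def={b,g,q} ue=∅
  b1: def={b,q} ue={b}
  b2: def={b} ue={q}
  b3: def={b,g} ue={b}
  b4: def={e} ue=∅
  b5: def={g,q} ue={q}
  b6: def={b,q} ue=∅
  b7: def={q,t} ue=∅
  b8: def={g,t} ue=∅
  b9: def={b,t} ue=∅

Live sets:
  b0 li=∅ lo={b,q}
  b1 li={b} lo={b,q}
  b2 li={q} lo=∅
  b3 li={b,q} lo={q}
  b4 li={q} lo={q}
  b5 li={q} lo=∅
  b6 li=∅ lo=∅
  b7 li=∅ lo=∅
  b8 li=∅ lo=∅
  b9 li=∅ lo=∅

Interference:
  b — {g,q,t}
  e — {q}
  g — {b,q}
  q — {b,e,g}
  t — {b}

N(q) = ["b", "e", "g"]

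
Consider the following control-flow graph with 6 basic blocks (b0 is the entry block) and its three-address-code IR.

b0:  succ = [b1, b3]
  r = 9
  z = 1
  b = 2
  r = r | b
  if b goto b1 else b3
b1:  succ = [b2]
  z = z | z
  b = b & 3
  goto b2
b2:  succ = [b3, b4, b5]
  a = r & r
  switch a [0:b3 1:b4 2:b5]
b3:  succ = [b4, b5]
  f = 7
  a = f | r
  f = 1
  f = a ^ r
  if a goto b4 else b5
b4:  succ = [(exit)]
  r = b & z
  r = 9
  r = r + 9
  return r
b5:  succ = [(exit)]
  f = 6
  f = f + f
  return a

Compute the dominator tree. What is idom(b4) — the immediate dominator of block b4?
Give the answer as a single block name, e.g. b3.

Answer: b0

Derivation:
idom tree: b1←b0 b2←b1 b3←b0 b4←b0 b5←b0
Dom at joins:
  b3: preds {b0,b2}: {b0} ∩ {b0,b1,b2} = {b0}; idom=b0
  b4: preds {b2,b3}: {b0,b1,b2} ∩ {b0,b3} = {b0}; idom=b0
  b5: preds {b2,b3}: {b0,b1,b2} ∩ {b0,b3} = {b0}; idom=b0

idom(b4) = b0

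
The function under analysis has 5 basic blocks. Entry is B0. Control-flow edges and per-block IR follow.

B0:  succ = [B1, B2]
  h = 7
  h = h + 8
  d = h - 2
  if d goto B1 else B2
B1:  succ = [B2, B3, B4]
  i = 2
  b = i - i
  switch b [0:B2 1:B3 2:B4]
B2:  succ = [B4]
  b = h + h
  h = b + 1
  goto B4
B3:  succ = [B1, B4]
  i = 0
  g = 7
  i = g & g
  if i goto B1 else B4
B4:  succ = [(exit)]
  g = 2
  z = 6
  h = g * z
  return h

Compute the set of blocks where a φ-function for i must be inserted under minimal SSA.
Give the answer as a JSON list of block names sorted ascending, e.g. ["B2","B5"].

idom tree: B1←B0 B2←B0 B3←B1 B4←B0
Dom at joins:
  B1: preds {B0,B3}: {B0} ∩ {B0,B1,B3} = {B0}; idom=B0
  B2: preds {B0,B1}: {B0} ∩ {B0,B1} = {B0}; idom=B0
  B4: preds {B1,B2,B3}: {B0,B1} ∩ {B0,B2} ∩ {B0,B1,B3} = {B0}; idom=B0

DF walk-up:
  B1←B0: walk · to B0
  B1←B3: walk B3→B1 to B0
  B2←B0: walk · to B0
  B2←B1: walk B1 to B0
  B4←B1: walk B1 to B0
  B4←B2: walk B2 to B0
  B4←B3: walk B3→B1 to B0
  B0 → ∅
  B1 → {B1,B2,B4}
  B2 → {B4}
  B3 → {B1,B4}
  B4 → ∅

φ for i: defs {B1,B3}
  DF⁺ = {B1,B2,B4}

Answer: ["B1", "B2", "B4"]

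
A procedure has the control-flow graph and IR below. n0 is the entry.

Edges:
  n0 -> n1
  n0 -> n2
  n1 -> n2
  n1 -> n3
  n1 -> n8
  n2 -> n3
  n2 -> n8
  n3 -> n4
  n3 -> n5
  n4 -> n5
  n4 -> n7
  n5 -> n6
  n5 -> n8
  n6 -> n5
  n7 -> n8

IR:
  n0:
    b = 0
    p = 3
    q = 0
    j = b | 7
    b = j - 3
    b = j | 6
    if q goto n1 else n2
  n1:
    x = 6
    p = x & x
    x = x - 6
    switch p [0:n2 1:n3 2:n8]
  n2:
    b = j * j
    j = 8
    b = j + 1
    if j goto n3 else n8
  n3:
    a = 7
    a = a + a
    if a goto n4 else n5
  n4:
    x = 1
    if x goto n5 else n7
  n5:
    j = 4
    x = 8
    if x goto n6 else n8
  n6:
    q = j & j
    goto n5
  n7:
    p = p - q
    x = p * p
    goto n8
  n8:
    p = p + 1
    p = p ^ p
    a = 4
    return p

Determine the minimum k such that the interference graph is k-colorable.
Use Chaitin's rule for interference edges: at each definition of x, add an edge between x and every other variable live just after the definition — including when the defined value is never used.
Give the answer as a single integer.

def/use:
  n0: {b,j,p,q} / ∅
  n1: {p,x} / ∅
  n2: {b,j} / {j}
  n3: {a} / ∅
  n4: {x} / ∅
  n5: {j,x} / ∅
  n6: {q} / {j}
  n7: {p,x} / {p,q}
  n8: {a,p} / {p}

Live sets:
  n0 li=∅ lo={j,p,q}
  n1 li={j,q} lo={j,p,q}
  n2 li={j,p,q} lo={p,q}
  n3 li={p,q} lo={p,q}
  n4 li={p,q} lo={p,q}
  n5 li={p} lo={j,p}
  n6 li={j,p} lo={p}
  n7 li={p,q} lo={p}
  n8 li={p} lo=∅

Interfere edges:
  a↔{p,q}
  b↔{j,p,q}
  j↔{b,p,q,x}
  p↔{a,b,j,q,x}
  q↔{a,b,j,p,x}
  x↔{j,p,q}

Colouring:
  clique {b,j,p,q} ⇒ need ≥ 4
  assign a→R2 b→R3 j→R2 p→R0 q→R1 x→R3 — no edge inside a register ⇒ χ ≤ 4
  χ = 4

Answer: 4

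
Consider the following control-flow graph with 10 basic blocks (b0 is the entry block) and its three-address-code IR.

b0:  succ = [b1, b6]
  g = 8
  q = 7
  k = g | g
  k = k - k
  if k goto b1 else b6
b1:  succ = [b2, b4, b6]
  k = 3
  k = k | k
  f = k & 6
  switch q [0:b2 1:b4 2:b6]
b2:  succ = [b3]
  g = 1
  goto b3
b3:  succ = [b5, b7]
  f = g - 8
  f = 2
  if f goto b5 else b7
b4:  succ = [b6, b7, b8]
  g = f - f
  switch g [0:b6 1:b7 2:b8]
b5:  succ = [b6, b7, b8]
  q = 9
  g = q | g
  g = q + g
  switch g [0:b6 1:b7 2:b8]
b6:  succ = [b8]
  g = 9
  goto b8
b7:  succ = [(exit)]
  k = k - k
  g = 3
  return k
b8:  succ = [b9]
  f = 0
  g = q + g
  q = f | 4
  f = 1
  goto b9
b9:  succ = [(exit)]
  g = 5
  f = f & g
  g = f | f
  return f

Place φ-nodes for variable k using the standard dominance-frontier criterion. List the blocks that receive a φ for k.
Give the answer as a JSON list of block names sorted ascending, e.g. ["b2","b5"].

idom tree: b1←b0 b2←b1 b3←b2 b4←b1 b5←b3 b6←b0 b7←b1 b8←b0 b9←b8
Dom∩ at merges:
  b6: preds {b0,b1,b4,b5}: {b0} ∩ {b0,b1} ∩ {b0,b1,b4} ∩ {b0,b1,b2,b3,b5} = {b0}; idom=b0
  b7: preds {b3,b4,b5}: {b0,b1,b2,b3} ∩ {b0,b1,b4} ∩ {b0,b1,b2,b3,b5} = {b0,b1}; idom=b1
  b8: preds {b4,b5,b6}: {b0,b1,b4} ∩ {b0,b1,b2,b3,b5} ∩ {b0,b6} = {b0}; idom=b0

DF derivation:
  b6←b0: walk · to b0
  b6←b1: walk b1 to b0
  b6←b4: walk b4→b1 to b0
  b6←b5: walk b5→b3→b2→b1 to b0
  b7←b3: walk b3→b2 to b1
  b7←b4: walk b4 to b1
  b7←b5: walk b5→b3→b2 to b1
  b8←b4: walk b4→b1 to b0
  b8←b5: walk b5→b3→b2→b1 to b0
  b8←b6: walk b6 to b0
  b0: DF=∅
  b1: DF={b6,b8}
  b2: DF={b6,b7,b8}
  b3: DF={b6,b7,b8}
  b4: DF={b6,b7,b8}
  b5: DF={b6,b7,b8}
  b6: DF={b8}
  b7: DF=∅
  b8: DF=∅
  b9: DF=∅

φ for k: defs {b0,b1,b7}
  DF⁺ = {b6,b8}

Answer: ["b6", "b8"]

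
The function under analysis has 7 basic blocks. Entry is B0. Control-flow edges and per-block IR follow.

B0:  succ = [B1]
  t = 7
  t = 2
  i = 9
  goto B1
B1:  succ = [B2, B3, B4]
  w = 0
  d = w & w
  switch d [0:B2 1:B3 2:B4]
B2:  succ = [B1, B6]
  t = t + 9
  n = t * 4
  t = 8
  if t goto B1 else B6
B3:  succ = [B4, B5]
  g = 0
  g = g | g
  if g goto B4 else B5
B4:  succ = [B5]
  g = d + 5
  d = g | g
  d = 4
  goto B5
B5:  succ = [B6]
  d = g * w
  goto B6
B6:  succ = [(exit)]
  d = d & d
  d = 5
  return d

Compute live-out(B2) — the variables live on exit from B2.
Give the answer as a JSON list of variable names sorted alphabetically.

Answer: ["d", "t"]

Working:
Per-block:
  B0 def {i,t} use ∅
  B1 def {d,w} use ∅
  B2 def {n,t} use {t}
  B3 def {g} use ∅
  B4 def {d,g} use {d}
  B5 def {d} use {g,w}
  B6 def {d} use {d}

Live sets:
  live B0: ∅→{t}
  live B1: {t}→{d,t,w}
  live B2: {d,t}→{d,t}
  live B3: {d,w}→{d,g,w}
  live B4: {d,w}→{g,w}
  live B5: {g,w}→{d}
  live B6: {d}→∅

live-out(B2) = ["d", "t"]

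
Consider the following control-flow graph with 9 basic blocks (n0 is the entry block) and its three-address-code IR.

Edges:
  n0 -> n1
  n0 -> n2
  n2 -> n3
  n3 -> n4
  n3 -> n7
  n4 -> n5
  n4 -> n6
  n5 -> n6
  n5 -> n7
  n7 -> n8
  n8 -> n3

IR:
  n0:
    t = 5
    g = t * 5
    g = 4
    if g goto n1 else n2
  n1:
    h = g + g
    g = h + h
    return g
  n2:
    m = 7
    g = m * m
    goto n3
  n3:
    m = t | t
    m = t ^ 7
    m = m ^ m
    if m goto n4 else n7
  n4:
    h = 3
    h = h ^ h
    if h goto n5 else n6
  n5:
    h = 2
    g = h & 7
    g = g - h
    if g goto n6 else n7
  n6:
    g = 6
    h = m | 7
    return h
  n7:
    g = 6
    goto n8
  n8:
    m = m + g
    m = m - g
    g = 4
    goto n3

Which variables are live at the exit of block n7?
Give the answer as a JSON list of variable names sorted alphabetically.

Block summaries:
  n0: def={g,t} ue=∅
  n1: def={g,h} ue={g}
  n2: def={g,m} ue=∅
  n3: def={m} ue={t}
  n4: def={h} ue=∅
  n5: def={g,h} ue=∅
  n6: def={g,h} ue={m}
  n7: def={g} ue=∅
  n8: def={g,m} ue={g,m}

Liveness:
  n0 li=∅ lo={g,t}
  n1 li={g} lo=∅
  n2 li={t} lo={t}
  n3 li={t} lo={m,t}
  n4 li={m,t} lo={m,t}
  n5 li={m,t} lo={m,t}
  n6 li={m} lo=∅
  n7 li={m,t} lo={g,m,t}
  n8 li={g,m,t} lo={t}

live-out(n7) = ["g", "m", "t"]

Answer: ["g", "m", "t"]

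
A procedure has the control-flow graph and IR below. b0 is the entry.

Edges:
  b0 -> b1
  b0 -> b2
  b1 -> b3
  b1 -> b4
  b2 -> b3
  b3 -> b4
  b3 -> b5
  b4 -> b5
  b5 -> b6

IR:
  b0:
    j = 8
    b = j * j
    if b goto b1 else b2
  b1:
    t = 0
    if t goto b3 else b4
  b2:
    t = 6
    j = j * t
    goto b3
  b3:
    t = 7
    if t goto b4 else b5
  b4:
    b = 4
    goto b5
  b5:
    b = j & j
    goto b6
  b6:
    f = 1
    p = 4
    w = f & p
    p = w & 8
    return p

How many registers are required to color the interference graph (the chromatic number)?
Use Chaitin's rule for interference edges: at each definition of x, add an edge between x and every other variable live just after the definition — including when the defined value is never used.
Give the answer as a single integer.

Per-block:
  b0 def {b,j} use ∅
  b1 def {t} use ∅
  b2 def {j,t} use {j}
  b3 def {t} use ∅
  b4 def {b} use ∅
  b5 def {b} use {j}
  b6 def {f,p,w} use ∅

Backward fixpoint:
  live b0: ∅→{j}
  live b1: {j}→{j}
  live b2: {j}→{j}
  live b3: {j}→{j}
  live b4: {j}→{j}
  live b5: {j}→∅
  live b6: ∅→∅

Interference:
  b↔{j}
  f↔{p}
  j↔{b,t}
  p↔{f}
  t↔{j}
  w↔∅

Chromatic number:
  clique {b,j} ⇒ need ≥ 2
  2-colouring: R0={f,j,w}  R1={b,p,t}
  χ = 2

Answer: 2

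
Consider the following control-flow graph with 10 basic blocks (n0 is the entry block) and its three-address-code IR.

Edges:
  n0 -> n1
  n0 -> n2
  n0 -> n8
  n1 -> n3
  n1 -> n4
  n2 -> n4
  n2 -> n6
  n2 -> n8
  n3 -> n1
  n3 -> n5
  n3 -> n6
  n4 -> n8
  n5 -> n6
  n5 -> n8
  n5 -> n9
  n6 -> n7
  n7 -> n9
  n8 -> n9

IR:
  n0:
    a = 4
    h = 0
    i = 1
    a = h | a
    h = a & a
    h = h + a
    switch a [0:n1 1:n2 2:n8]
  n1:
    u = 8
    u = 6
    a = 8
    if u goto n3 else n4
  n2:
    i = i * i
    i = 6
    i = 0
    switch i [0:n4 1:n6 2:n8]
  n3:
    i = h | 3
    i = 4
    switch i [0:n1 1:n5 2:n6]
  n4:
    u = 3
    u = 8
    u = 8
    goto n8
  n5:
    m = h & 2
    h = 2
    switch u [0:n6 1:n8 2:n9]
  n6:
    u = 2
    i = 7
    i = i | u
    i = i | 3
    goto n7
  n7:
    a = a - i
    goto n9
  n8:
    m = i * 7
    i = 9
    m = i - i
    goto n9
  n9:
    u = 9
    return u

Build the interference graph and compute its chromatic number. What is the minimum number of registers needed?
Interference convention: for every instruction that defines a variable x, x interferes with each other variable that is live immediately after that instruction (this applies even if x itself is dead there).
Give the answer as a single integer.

Block summaries:
  n0 def {a,h,i} use ∅
  n1 def {a,u} use ∅
  n2 def {i} use {i}
  n3 def {i} use {h}
  n4 def {u} use ∅
  n5 def {h,m} use {h,u}
  n6 def {i,u} use ∅
  n7 def {a} use {a,i}
  n8 def {i,m} use {i}
  n9 def {u} use ∅

Backward fixpoint:
  live n0: ∅→{a,h,i}
  live n1: {h,i}→{a,h,i,u}
  live n2: {a,i}→{a,i}
  live n3: {a,h,u}→{a,h,i,u}
  live n4: {i}→{i}
  live n5: {a,h,i,u}→{a,i}
  live n6: {a}→{a,i}
  live n7: {a,i}→∅
  live n8: {i}→∅
  live n9: ∅→∅

Conflict graph:
  a↔{h,i,m,u}
  h↔{a,i,u}
  i↔{a,h,m,u}
  m↔{a,i,u}
  u↔{a,h,i,m}

Registers:
  {a,h,i,u} pairwise interfere (4-clique) ⇒ χ ≥ 4
  4-colouring: R0={a}  R1={i}  R2={u}  R3={h,m}
  χ = 4

Answer: 4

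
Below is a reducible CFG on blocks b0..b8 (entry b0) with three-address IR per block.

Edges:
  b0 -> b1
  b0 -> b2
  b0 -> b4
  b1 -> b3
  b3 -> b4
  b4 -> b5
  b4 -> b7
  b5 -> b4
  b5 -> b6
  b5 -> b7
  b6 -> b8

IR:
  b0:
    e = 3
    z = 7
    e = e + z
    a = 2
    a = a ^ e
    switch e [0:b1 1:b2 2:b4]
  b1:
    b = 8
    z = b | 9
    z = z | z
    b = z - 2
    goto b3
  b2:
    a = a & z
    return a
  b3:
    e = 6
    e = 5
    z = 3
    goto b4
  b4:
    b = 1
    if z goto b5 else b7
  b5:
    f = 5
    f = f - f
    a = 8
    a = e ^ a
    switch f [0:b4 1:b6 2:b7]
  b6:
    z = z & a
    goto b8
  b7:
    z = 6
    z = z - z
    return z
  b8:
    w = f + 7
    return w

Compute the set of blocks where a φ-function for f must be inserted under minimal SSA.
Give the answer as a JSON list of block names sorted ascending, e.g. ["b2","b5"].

idom tree: b1←b0 b2←b0 b3←b1 b4←b0 b5←b4 b6←b5 b7←b4 b8←b6
Dom∩ at merges:
  b4: preds {b0,b3,b5}: {b0} ∩ {b0,b1,b3} ∩ {b0,b4,b5} = {b0}; idom=b0
  b7: preds {b4,b5}: {b0,b4} ∩ {b0,b4,b5} = {b0,b4}; idom=b4

DF derivation:
  b4←b0: walk · to b0
  b4←b3: walk b3→b1 to b0
  b4←b5: walk b5→b4 to b0
  b7←b4: walk · to b4
  b7←b5: walk b5 to b4
  DF(b0)=∅
  DF(b1)={b4}
  DF(b2)=∅
  DF(b3)={b4}
  DF(b4)={b4}
  DF(b5)={b4,b7}
  DF(b6)=∅
  DF(b7)=∅
  DF(b8)=∅

φ for f: defs {b5}
  DF⁺ = {b4,b7}

Answer: ["b4", "b7"]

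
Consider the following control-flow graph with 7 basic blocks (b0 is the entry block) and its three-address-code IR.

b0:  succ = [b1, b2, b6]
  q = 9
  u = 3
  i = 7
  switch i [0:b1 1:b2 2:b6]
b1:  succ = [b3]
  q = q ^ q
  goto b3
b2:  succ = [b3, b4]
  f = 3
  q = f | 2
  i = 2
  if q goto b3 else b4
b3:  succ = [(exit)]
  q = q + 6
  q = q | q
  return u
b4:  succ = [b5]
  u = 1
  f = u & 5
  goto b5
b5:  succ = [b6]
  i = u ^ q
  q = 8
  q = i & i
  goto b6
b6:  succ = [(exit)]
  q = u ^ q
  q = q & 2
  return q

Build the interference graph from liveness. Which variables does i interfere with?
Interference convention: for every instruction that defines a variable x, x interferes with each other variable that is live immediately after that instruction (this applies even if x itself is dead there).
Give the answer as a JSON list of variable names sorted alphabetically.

Per-block:
  b0: {i,q,u} / ∅
  b1: {q} / {q}
  b2: {f,i,q} / ∅
  b3: {q} / {q,u}
  b4: {f,u} / ∅
  b5: {i,q} / {q,u}
  b6: {q} / {q,u}

Backward fixpoint:
  live b0: ∅→{q,u}
  live b1: {q,u}→{q,u}
  live b2: {u}→{q,u}
  live b3: {q,u}→∅
  live b4: {q}→{q,u}
  live b5: {q,u}→{q,u}
  live b6: {q,u}→∅

Conflict graph:
  f: {q,u}
  i: {q,u}
  q: {f,i,u}
  u: {f,i,q}

N(i) = ["q", "u"]

Answer: ["q", "u"]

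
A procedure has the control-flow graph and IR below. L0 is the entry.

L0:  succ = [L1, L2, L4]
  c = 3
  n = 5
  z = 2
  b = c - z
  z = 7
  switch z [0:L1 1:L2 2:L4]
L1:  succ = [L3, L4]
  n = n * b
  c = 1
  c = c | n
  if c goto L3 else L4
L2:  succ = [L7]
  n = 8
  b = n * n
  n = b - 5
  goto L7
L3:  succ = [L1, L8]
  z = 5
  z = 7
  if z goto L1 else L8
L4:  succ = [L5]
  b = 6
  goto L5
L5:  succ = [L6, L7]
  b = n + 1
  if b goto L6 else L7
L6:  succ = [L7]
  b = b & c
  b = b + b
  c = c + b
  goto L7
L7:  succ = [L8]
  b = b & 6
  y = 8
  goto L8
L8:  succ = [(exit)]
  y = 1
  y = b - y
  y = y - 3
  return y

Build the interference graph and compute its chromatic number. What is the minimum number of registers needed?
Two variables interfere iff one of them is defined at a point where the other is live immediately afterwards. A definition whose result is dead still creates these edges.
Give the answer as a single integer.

Answer: 4

Analysis:
Block summaries:
  L0: def={b,c,n,z} ue=∅
  L1: def={c,n} ue={b,n}
  L2: def={b,n} ue=∅
  L3: def={z} ue=∅
  L4: def={b} ue=∅
  L5: def={b} ue={n}
  L6: def={b,c} ue={b,c}
  L7: def={b,y} ue={b}
  L8: def={y} ue={b}

Live sets:
  L0 li=∅ lo={b,c,n}
  L1 li={b,n} lo={b,c,n}
  L2 li=∅ lo={b}
  L3 li={b,n} lo={b,n}
  L4 li={c,n} lo={c,n}
  L5 li={c,n} lo={b,c}
  L6 li={b,c} lo={b}
  L7 li={b} lo={b}
  L8 li={b} lo=∅

Conflict graph:
  b — {c,n,y,z}
  c — {b,n,z}
  n — {b,c,z}
  y — {b}
  z — {b,c,n}

Colouring:
  clique {b,c,n,z} ⇒ need ≥ 4
  4-colouring: R0={b}  R1={c,y}  R2={n}  R3={z}
  χ = 4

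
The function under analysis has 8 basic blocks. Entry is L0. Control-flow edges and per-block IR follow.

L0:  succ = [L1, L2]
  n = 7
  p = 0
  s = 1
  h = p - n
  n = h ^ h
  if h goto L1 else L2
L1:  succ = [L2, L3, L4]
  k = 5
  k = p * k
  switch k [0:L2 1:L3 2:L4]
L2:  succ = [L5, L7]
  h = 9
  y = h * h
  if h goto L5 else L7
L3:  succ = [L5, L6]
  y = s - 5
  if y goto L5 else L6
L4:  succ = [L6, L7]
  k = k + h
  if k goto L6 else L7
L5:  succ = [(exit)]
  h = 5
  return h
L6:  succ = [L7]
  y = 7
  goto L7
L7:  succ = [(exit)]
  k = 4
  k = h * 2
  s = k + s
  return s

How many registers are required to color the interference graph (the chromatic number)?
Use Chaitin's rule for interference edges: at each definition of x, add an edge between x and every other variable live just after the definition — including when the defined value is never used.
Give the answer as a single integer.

def/use:
  L0: {h,n,p,s} / ∅
  L1: {k} / {p}
  L2: {h,y} / ∅
  L3: {y} / {s}
  L4: {k} / {h,k}
  L5: {h} / ∅
  L6: {y} / ∅
  L7: {k,s} / {h,s}

Backward fixpoint:
  live L0: ∅→{h,p,s}
  live L1: {h,p,s}→{h,k,s}
  live L2: {s}→{h,s}
  live L3: {h,s}→{h,s}
  live L4: {h,k,s}→{h,s}
  live L5: ∅→∅
  live L6: {h,s}→{h,s}
  live L7: {h,s}→∅

Interfere edges:
  h — {k,n,p,s,y}
  k — {h,p,s}
  n — {h,p,s}
  p — {h,k,n,s}
  s — {h,k,n,p,y}
  y — {h,s}

Registers:
  clique {h,k,p,s} ⇒ need ≥ 4
  assign h→c0 k→c3 n→c3 p→c2 s→c1 y→c2 — no edge inside a register ⇒ χ ≤ 4
  χ = 4

Answer: 4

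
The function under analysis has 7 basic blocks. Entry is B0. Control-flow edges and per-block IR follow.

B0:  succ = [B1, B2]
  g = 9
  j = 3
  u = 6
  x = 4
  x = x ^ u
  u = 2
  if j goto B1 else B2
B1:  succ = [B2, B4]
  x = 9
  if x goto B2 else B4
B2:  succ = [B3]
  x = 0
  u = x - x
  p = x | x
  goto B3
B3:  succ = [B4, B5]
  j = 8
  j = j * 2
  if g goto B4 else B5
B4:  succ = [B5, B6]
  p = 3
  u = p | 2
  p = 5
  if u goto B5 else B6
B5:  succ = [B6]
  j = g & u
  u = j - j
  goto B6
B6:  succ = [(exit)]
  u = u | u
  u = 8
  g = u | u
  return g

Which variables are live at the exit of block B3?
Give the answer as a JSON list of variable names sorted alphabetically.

Answer: ["g", "u"]

Analysis:
Per-block:
  B0: {g,j,u,x} / ∅
  B1: {x} / ∅
  B2: {p,u,x} / ∅
  B3: {j} / {g}
  B4: {p,u} / ∅
  B5: {j,u} / {g,u}
  B6: {g,u} / {u}

Backward fixpoint:
  B0 li=∅ lo={g}
  B1 li={g} lo={g}
  B2 li={g} lo={g,u}
  B3 li={g,u} lo={g,u}
  B4 li={g} lo={g,u}
  B5 li={g,u} lo={u}
  B6 li={u} lo=∅

live-out(B3) = ["g", "u"]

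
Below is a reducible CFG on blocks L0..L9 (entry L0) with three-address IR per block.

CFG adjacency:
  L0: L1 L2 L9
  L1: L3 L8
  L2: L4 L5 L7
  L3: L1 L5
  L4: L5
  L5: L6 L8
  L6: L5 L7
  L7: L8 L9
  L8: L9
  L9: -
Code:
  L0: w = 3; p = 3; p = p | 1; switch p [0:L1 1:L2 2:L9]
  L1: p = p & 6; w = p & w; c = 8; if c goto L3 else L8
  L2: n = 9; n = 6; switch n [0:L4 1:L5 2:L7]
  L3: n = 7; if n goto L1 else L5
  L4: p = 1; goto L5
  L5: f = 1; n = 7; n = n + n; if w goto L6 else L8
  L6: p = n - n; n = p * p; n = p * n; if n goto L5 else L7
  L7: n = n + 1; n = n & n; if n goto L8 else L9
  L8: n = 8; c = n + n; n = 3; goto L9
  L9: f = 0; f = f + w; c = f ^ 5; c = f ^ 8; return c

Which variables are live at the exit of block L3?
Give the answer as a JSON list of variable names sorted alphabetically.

def/use:
  L0 def {p,w} use ∅
  L1 def {c,p,w} use {p,w}
  L2 def {n} use ∅
  L3 def {n} use ∅
  L4 def {p} use ∅
  L5 def {f,n} use {w}
  L6 def {n,p} use {n}
  L7 def {n} use {n}
  L8 def {c,n} use ∅
  L9 def {c,f} use {w}

Backward fixpoint:
  L0 li=∅ lo={p,w}
  L1 li={p,w} lo={p,w}
  L2 li={w} lo={n,w}
  L3 li={p,w} lo={p,w}
  L4 li={w} lo={w}
  L5 li={w} lo={n,w}
  L6 li={n,w} lo={n,w}
  L7 li={n,w} lo={w}
  L8 li={w} lo={w}
  L9 li={w} lo=∅

live-out(L3) = ["p", "w"]

Answer: ["p", "w"]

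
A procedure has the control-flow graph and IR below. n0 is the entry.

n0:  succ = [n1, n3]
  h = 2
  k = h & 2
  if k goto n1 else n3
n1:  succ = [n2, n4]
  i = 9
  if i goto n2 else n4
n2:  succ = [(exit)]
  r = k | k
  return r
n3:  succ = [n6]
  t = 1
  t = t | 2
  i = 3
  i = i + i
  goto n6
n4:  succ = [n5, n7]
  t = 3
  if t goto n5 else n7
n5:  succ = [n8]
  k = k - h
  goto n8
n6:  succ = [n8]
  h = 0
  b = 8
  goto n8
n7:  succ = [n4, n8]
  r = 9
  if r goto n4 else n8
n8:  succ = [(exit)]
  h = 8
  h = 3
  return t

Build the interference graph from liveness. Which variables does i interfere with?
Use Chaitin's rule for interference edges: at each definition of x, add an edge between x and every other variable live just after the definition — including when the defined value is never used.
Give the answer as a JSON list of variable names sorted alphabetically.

Answer: ["h", "k", "t"]

Derivation:
def/use:
  n0: def={h,k} ue=∅
  n1: def={i} ue=∅
  n2: def={r} ue={k}
  n3: def={i,t} ue=∅
  n4: def={t} ue=∅
  n5: def={k} ue={h,k}
  n6: def={b,h} ue=∅
  n7: def={r} ue=∅
  n8: def={h} ue={t}

Live sets:
  n0: in=∅ out={h,k}
  n1: in={h,k} out={h,k}
  n2: in={k} out=∅
  n3: in=∅ out={t}
  n4: in={h,k} out={h,k,t}
  n5: in={h,k,t} out={t}
  n6: in={t} out={t}
  n7: in={h,k,t} out={h,k,t}
  n8: in={t} out=∅

Interfere edges:
  b: {t}
  h: {i,k,r,t}
  i: {h,k,t}
  k: {h,i,r,t}
  r: {h,k,t}
  t: {b,h,i,k,r}

N(i) = ["h", "k", "t"]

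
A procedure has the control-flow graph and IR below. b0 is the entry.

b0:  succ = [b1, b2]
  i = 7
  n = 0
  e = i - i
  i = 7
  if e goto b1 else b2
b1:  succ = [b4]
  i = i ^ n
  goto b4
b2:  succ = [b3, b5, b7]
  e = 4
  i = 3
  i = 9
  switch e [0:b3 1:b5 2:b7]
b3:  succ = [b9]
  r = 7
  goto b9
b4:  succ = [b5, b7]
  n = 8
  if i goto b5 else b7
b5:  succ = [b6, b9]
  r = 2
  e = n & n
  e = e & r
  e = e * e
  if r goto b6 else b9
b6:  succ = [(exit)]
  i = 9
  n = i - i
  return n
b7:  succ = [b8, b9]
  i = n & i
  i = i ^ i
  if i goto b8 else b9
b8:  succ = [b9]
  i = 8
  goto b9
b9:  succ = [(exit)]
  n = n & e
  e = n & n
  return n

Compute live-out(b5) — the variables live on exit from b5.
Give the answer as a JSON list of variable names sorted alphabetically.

Answer: ["e", "n"]

Analysis:
def/use:
  b0: {e,i,n} / ∅
  b1: {i} / {i,n}
  b2: {e,i} / ∅
  b3: {r} / ∅
  b4: {n} / {i}
  b5: {e,r} / {n}
  b6: {i,n} / ∅
  b7: {i} / {i,n}
  b8: {i} / ∅
  b9: {e,n} / {e,n}

Liveness:
  b0 li=∅ lo={e,i,n}
  b1 li={e,i,n} lo={e,i}
  b2 li={n} lo={e,i,n}
  b3 li={e,n} lo={e,n}
  b4 li={e,i} lo={e,i,n}
  b5 li={n} lo={e,n}
  b6 li=∅ lo=∅
  b7 li={e,i,n} lo={e,n}
  b8 li={e,n} lo={e,n}
  b9 li={e,n} lo=∅

live-out(b5) = ["e", "n"]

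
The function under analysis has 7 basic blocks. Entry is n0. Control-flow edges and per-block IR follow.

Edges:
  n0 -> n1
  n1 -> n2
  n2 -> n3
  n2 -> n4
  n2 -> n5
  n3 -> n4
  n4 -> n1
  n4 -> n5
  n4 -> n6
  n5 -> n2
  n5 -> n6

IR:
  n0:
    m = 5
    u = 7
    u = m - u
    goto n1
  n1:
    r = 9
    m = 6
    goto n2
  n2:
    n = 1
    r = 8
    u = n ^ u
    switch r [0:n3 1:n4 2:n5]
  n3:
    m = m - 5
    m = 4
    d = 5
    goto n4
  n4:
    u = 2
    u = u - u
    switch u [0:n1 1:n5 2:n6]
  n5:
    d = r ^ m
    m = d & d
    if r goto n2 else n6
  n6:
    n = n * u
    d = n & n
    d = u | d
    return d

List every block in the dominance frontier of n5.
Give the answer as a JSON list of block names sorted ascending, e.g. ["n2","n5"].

Answer: ["n2", "n6"]

Derivation:
idom tree: n1←n0 n2←n1 n3←n2 n4←n2 n5←n2 n6←n2
Dom at joins:
  n1: preds {n0,n4}: {n0} ∩ {n0,n1,n2,n4} = {n0}; idom=n0
  n2: preds {n1,n5}: {n0,n1} ∩ {n0,n1,n2,n5} = {n0,n1}; idom=n1
  n4: preds {n2,n3}: {n0,n1,n2} ∩ {n0,n1,n2,n3} = {n0,n1,n2}; idom=n2
  n5: preds {n2,n4}: {n0,n1,n2} ∩ {n0,n1,n2,n4} = {n0,n1,n2}; idom=n2
  n6: preds {n4,n5}: {n0,n1,n2,n4} ∩ {n0,n1,n2,n5} = {n0,n1,n2}; idom=n2

DF walk-up:
  join n1 pred n0: · stop@n0
  join n1 pred n4: n4→n2→n1 stop@n0
  join n2 pred n1: · stop@n1
  join n2 pred n5: n5→n2 stop@n1
  join n4 pred n2: · stop@n2
  join n4 pred n3: n3 stop@n2
  join n5 pred n2: · stop@n2
  join n5 pred n4: n4 stop@n2
  join n6 pred n4: n4 stop@n2
  join n6 pred n5: n5 stop@n2
  n0: DF=∅
  n1: DF={n1}
  n2: DF={n1,n2}
  n3: DF={n4}
  n4: DF={n1,n5,n6}
  n5: DF={n2,n6}
  n6: DF=∅

DF(n5) = ["n2", "n6"]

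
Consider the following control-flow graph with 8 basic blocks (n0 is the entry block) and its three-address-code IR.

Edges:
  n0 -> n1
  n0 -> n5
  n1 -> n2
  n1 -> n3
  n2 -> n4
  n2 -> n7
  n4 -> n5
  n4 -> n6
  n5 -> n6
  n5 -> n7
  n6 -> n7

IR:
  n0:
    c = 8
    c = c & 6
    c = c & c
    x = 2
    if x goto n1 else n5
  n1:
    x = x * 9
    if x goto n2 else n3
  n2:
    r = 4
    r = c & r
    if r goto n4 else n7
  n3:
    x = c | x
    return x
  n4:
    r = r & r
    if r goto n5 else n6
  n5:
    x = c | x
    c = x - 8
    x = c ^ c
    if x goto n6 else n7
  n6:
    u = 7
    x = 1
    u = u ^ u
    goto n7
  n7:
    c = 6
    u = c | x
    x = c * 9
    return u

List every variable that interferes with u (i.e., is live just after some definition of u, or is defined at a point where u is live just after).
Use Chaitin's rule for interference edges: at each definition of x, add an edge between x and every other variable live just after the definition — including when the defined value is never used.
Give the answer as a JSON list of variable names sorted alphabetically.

Answer: ["c", "x"]

Working:
Per-block:
  n0: {c,x} / ∅
  n1: {x} / {x}
  n2: {r} / {c}
  n3: {x} / {c,x}
  n4: {r} / {r}
  n5: {c,x} / {c,x}
  n6: {u,x} / ∅
  n7: {c,u,x} / {x}

Liveness:
  live n0: ∅→{c,x}
  live n1: {c,x}→{c,x}
  live n2: {c,x}→{c,r,x}
  live n3: {c,x}→∅
  live n4: {c,r,x}→{c,x}
  live n5: {c,x}→{x}
  live n6: ∅→{x}
  live n7: {x}→∅

Conflict graph:
  c↔{r,u,x}
  r↔{c,x}
  u↔{c,x}
  x↔{c,r,u}

N(u) = ["c", "x"]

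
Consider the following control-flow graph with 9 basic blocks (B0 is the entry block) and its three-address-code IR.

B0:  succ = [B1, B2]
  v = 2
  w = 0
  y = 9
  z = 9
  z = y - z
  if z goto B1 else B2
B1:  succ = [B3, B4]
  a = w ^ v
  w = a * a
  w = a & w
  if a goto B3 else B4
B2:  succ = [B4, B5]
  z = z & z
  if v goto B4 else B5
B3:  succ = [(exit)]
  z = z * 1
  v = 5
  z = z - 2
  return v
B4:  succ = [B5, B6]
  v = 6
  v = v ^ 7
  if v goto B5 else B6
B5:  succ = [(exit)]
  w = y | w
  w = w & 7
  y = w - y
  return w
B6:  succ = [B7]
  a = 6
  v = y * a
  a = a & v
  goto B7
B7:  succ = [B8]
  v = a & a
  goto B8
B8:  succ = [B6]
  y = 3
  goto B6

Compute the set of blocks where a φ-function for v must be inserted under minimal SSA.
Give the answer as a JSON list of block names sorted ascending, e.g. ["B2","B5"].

Answer: ["B5", "B6"]

Analysis:
idom tree: B1←B0 B2←B0 B3←B1 B4←B0 B5←B0 B6←B4 B7←B6 B8←B7
Dom at joins:
  B4: preds {B1,B2}: {B0,B1} ∩ {B0,B2} = {B0}; idom=B0
  B5: preds {B2,B4}: {B0,B2} ∩ {B0,B4} = {B0}; idom=B0
  B6: preds {B4,B8}: {B0,B4} ∩ {B0,B4,B6,B7,B8} = {B0,B4}; idom=B4

Frontier:
  join B4 pred B1: B1 stop@B0
  join B4 pred B2: B2 stop@B0
  join B5 pred B2: B2 stop@B0
  join B5 pred B4: B4 stop@B0
  join B6 pred B4: · stop@B4
  join B6 pred B8: B8→B7→B6 stop@B4
  DF(B0)=∅
  DF(B1)={B4}
  DF(B2)={B4,B5}
  DF(B3)=∅
  DF(B4)={B5}
  DF(B5)=∅
  DF(B6)={B6}
  DF(B7)={B6}
  DF(B8)={B6}

φ for v: defs {B0,B3,B4,B6,B7}
  DF⁺ = {B5,B6}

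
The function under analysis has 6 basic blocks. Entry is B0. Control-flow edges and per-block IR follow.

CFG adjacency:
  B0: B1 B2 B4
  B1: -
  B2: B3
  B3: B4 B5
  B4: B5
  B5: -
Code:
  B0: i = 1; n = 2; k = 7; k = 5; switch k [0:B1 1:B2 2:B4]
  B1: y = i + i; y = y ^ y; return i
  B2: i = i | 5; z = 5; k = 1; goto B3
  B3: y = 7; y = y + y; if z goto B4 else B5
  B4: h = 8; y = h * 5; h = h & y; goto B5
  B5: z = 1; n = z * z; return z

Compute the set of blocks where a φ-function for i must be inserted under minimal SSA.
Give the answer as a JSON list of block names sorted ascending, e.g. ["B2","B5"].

Answer: ["B4", "B5"]

Working:
idom tree: B1←B0 B2←B0 B3←B2 B4←B0 B5←B0
Dom∩ at merges:
  B4: preds {B0,B3}: {B0} ∩ {B0,B2,B3} = {B0}; idom=B0
  B5: preds {B3,B4}: {B0,B2,B3} ∩ {B0,B4} = {B0}; idom=B0

DF walk-up:
  B4←B0: walk · to B0
  B4←B3: walk B3→B2 to B0
  B5←B3: walk B3→B2 to B0
  B5←B4: walk B4 to B0
  B0 → ∅
  B1 → ∅
  B2 → {B4,B5}
  B3 → {B4,B5}
  B4 → {B5}
  B5 → ∅

φ for i: defs {B0,B2}
  DF⁺ = {B4,B5}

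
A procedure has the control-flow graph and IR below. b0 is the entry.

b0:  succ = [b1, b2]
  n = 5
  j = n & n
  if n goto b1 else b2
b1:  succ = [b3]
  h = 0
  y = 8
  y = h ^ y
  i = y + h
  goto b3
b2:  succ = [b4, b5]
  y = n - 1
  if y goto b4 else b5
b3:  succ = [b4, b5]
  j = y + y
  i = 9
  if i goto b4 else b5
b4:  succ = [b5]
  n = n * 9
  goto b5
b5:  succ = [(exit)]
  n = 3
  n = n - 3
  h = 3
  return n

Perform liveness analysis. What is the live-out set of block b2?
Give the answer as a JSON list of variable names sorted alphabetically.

Block summaries:
  b0: {j,n} / ∅
  b1: {h,i,y} / ∅
  b2: {y} / {n}
  b3: {i,j} / {y}
  b4: {n} / {n}
  b5: {h,n} / ∅

Backward fixpoint:
  b0: in=∅ out={n}
  b1: in={n} out={n,y}
  b2: in={n} out={n}
  b3: in={n,y} out={n}
  b4: in={n} out=∅
  b5: in=∅ out=∅

live-out(b2) = ["n"]

Answer: ["n"]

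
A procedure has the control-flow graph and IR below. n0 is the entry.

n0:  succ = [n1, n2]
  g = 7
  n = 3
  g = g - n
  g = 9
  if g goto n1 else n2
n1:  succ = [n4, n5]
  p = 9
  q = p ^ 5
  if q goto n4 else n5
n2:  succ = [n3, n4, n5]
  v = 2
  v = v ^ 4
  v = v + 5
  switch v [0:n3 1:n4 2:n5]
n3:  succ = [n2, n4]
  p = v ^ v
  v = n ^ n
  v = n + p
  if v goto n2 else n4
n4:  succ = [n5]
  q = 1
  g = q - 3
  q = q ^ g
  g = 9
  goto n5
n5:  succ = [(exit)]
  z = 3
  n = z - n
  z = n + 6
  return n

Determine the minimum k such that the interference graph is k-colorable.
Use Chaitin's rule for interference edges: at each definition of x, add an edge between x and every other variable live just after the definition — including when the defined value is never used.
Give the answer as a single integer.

Answer: 3

Analysis:
def/use:
  n0 def {g,n} use ∅
  n1 def {p,q} use ∅
  n2 def {v} use ∅
  n3 def {p,v} use {n,v}
  n4 def {g,q} use ∅
  n5 def {n,z} use {n}

Live sets:
  n0 li=∅ lo={n}
  n1 li={n} lo={n}
  n2 li={n} lo={n,v}
  n3 li={n,v} lo={n}
  n4 li={n} lo={n}
  n5 li={n} lo=∅

Conflict graph:
  g — {n,q}
  n — {g,p,q,v,z}
  p — {n,v}
  q — {g,n}
  v — {n,p}
  z — {n}

Colouring:
  lower bound: {g,n,q} mutually conflict ⇒ χ ≥ 3
  assign g→R1 n→R0 p→R1 q→R2 v→R2 z→R1 — no edge inside a register ⇒ χ ≤ 3
  χ = 3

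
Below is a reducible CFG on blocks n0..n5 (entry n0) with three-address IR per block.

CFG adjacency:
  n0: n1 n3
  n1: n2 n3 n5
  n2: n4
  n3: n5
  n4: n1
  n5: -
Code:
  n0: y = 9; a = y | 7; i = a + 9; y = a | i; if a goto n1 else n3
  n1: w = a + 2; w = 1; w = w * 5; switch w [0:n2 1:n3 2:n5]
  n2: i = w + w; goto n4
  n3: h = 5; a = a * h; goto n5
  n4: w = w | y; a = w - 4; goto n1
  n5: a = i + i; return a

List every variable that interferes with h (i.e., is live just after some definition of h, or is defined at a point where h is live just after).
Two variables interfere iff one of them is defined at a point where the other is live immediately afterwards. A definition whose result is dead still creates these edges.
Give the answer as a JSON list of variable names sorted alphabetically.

Block summaries:
  n0: {a,i,y} / ∅
  n1: {w} / {a}
  n2: {i} / {w}
  n3: {a,h} / {a}
  n4: {a,w} / {w,y}
  n5: {a} / {i}

Live sets:
  live n0: ∅→{a,i,y}
  live n1: {a,i,y}→{a,i,w,y}
  live n2: {w,y}→{i,w,y}
  live n3: {a,i}→{i}
  live n4: {i,w,y}→{a,i,y}
  live n5: {i}→∅

Interfere edges:
  a↔{h,i,w,y}
  h↔{a,i}
  i↔{a,h,w,y}
  w↔{a,i,y}
  y↔{a,i,w}

N(h) = ["a", "i"]

Answer: ["a", "i"]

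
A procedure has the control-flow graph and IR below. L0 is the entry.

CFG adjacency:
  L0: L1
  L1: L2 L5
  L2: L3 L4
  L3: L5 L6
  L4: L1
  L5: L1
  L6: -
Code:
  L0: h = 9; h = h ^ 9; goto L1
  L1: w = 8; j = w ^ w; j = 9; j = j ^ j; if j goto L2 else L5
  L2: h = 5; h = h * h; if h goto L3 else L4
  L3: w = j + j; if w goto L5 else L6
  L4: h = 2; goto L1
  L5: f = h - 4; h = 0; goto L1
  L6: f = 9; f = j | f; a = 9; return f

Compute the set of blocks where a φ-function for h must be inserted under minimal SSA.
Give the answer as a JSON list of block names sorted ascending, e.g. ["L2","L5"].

idom tree: L1←L0 L2←L1 L3←L2 L4←L2 L5←L1 L6←L3
Join-block Dom:
  L1: preds {L0,L4,L5}: {L0} ∩ {L0,L1,L2,L4} ∩ {L0,L1,L5} = {L0}; idom=L0
  L5: preds {L1,L3}: {L0,L1} ∩ {L0,L1,L2,L3} = {L0,L1}; idom=L1

DF derivation:
  L1←L0: walk · to L0
  L1←L4: walk L4→L2→L1 to L0
  L1←L5: walk L5→L1 to L0
  L5←L1: walk · to L1
  L5←L3: walk L3→L2 to L1
  L0 → ∅
  L1 → {L1}
  L2 → {L1,L5}
  L3 → {L5}
  L4 → {L1}
  L5 → {L1}
  L6 → ∅

φ for h: defs {L0,L2,L4,L5}
  DF⁺ = {L1,L5}

Answer: ["L1", "L5"]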